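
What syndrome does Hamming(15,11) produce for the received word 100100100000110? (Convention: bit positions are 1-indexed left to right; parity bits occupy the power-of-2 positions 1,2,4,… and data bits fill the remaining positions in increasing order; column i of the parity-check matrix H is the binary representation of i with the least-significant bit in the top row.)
Syndrome s = H · r^T (mod 2), r = 100100100000110:
  s[0] = (101010101010101)·(100100100000110) mod 2 = 1+0+0+0+0+0+1+0+0+0+0+0+1+0+0 mod 2 = 1
  s[1] = (011001100110011)·(100100100000110) mod 2 = 0+0+0+0+0+0+1+0+0+0+0+0+0+1+0 mod 2 = 0
  s[2] = (000111100001111)·(100100100000110) mod 2 = 0+0+0+1+0+0+1+0+0+0+0+0+1+1+0 mod 2 = 0
  s[3] = (000000011111111)·(100100100000110) mod 2 = 0+0+0+0+0+0+0+0+0+0+0+0+1+1+0 mod 2 = 0
Syndrome = 1000
Non-zero syndrome: error at position 1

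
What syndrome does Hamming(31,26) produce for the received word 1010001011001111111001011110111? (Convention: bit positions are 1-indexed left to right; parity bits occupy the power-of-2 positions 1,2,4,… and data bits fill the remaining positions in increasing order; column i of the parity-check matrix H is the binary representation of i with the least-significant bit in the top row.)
Syndrome s = H · r^T (mod 2), r = 1010001011001111111001011110111:
  s[0] = (1010101010101010101010101010101)·(1010001011001111111001011110111) mod 2 = 1+0+1+0+0+0+1+0+1+0+0+0+1+0+1+0+1+0+1+0+0+0+0+0+1+0+1+0+1+0+1 mod 2 = 0
  s[1] = (0110011001100110011001100110011)·(1010001011001111111001011110111) mod 2 = 0+0+1+0+0+0+1+0+0+1+0+0+0+1+1+0+0+1+1+0+0+1+0+0+0+1+1+0+0+1+1 mod 2 = 0
  s[2] = (0001111000011110000111100001111)·(1010001011001111111001011110111) mod 2 = 0+0+0+0+0+0+1+0+0+0+0+0+1+1+1+0+0+0+0+0+0+1+0+0+0+0+0+0+1+1+1 mod 2 = 0
  s[3] = (0000000111111110000000011111111)·(1010001011001111111001011110111) mod 2 = 0+0+0+0+0+0+0+0+1+1+0+0+1+1+1+0+0+0+0+0+0+0+0+1+1+1+1+0+1+1+1 mod 2 = 0
  s[4] = (0000000000000001111111111111111)·(1010001011001111111001011110111) mod 2 = 0+0+0+0+0+0+0+0+0+0+0+0+0+0+0+1+1+1+1+0+0+1+0+1+1+1+1+0+1+1+1 mod 2 = 0
Syndrome = 00000
s = 0: no error detected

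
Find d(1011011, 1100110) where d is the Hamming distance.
XOR = 0111101, count of 1s = 5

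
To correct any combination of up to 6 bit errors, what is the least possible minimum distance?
Correcting t errors requires d_min ≥ 2t + 1 = 2·6 + 1 = 13.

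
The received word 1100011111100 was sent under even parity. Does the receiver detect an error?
Sum of received bits: 1+1+0+0+0+1+1+1+1+1+1+0+0 = 8; 8 mod 2 = 0. Result is 0 → no error detected.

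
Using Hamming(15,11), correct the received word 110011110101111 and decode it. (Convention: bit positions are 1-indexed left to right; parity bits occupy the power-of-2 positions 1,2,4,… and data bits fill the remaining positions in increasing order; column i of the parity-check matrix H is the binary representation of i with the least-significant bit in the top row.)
Syndrome s = H · r^T (mod 2), r = 110011110101111:
  s[0] = (101010101010101)·(110011110101111) mod 2 = 1+0+0+0+1+0+1+0+0+0+0+0+1+0+1 mod 2 = 1
  s[1] = (011001100110011)·(110011110101111) mod 2 = 0+1+0+0+0+1+1+0+0+1+0+0+0+1+1 mod 2 = 0
  s[2] = (000111100001111)·(110011110101111) mod 2 = 0+0+0+0+1+1+1+0+0+0+0+1+1+1+1 mod 2 = 1
  s[3] = (000000011111111)·(110011110101111) mod 2 = 0+0+0+0+0+0+0+1+0+1+0+1+1+1+1 mod 2 = 0
Syndrome = 1010
Column 5 of H equals this syndrome → error at bit 5 (1-indexed).
Flip bit 5: 110011110101111 → 110001110101111
Extract data bits at positions {3,5,6,7,9,10,11,12,13,14,15}: 00110101111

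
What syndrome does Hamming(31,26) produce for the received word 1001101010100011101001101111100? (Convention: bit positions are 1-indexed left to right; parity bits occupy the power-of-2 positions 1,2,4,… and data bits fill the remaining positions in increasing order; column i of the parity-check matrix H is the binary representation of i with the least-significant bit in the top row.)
Syndrome s = H · r^T (mod 2), r = 1001101010100011101001101111100:
  s[0] = (1010101010101010101010101010101)·(1001101010100011101001101111100) mod 2 = 1+0+0+0+1+0+1+0+1+0+1+0+0+0+1+0+1+0+1+0+0+0+1+0+1+0+1+0+1+0+0 mod 2 = 0
  s[1] = (0110011001100110011001100110011)·(1001101010100011101001101111100) mod 2 = 0+0+0+0+0+0+1+0+0+0+1+0+0+0+1+0+0+0+1+0+0+1+1+0+0+1+1+0+0+0+0 mod 2 = 0
  s[2] = (0001111000011110000111100001111)·(1001101010100011101001101111100) mod 2 = 0+0+0+1+1+0+1+0+0+0+0+0+0+0+1+0+0+0+0+0+0+1+1+0+0+0+0+1+1+0+0 mod 2 = 0
  s[3] = (0000000111111110000000011111111)·(1001101010100011101001101111100) mod 2 = 0+0+0+0+0+0+0+0+1+0+1+0+0+0+1+0+0+0+0+0+0+0+0+0+1+1+1+1+1+0+0 mod 2 = 0
  s[4] = (0000000000000001111111111111111)·(1001101010100011101001101111100) mod 2 = 0+0+0+0+0+0+0+0+0+0+0+0+0+0+0+1+1+0+1+0+0+1+1+0+1+1+1+1+1+0+0 mod 2 = 0
Syndrome = 00000
s = 0: no error detected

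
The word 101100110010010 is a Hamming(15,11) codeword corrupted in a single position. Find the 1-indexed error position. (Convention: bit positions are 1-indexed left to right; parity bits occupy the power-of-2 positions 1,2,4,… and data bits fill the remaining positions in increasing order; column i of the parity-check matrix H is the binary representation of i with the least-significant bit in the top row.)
Syndrome s = H · r^T (mod 2), r = 101100110010010:
  s[0] = (101010101010101)·(101100110010010) mod 2 = 1+0+1+0+0+0+1+0+0+0+1+0+0+0+0 mod 2 = 0
  s[1] = (011001100110011)·(101100110010010) mod 2 = 0+0+1+0+0+0+1+0+0+0+1+0+0+1+0 mod 2 = 0
  s[2] = (000111100001111)·(101100110010010) mod 2 = 0+0+0+1+0+0+1+0+0+0+0+0+0+1+0 mod 2 = 1
  s[3] = (000000011111111)·(101100110010010) mod 2 = 0+0+0+0+0+0+0+1+0+0+1+0+0+1+0 mod 2 = 1
Syndrome = 0011
Column i of H is the binary representation of i, so the syndrome is the binary index of the flipped bit.
Read s = 0011 with s[0] as LSB: 0·2^0 + 0·2^1 + 1·2^2 + 1·2^3 = 12.
Error is at bit position 12.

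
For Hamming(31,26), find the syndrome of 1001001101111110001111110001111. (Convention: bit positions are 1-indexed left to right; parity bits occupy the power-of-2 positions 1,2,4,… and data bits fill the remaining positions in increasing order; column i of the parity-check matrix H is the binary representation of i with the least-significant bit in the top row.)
Syndrome s = H · r^T (mod 2), r = 1001001101111110001111110001111:
  s[0] = (1010101010101010101010101010101)·(1001001101111110001111110001111) mod 2 = 1+0+0+0+0+0+1+0+0+0+1+0+1+0+1+0+0+0+1+0+1+0+1+0+0+0+0+0+1+0+1 mod 2 = 0
  s[1] = (0110011001100110011001100110011)·(1001001101111110001111110001111) mod 2 = 0+0+0+0+0+0+1+0+0+1+1+0+0+1+1+0+0+0+1+0+0+1+1+0+0+0+0+0+0+1+1 mod 2 = 0
  s[2] = (0001111000011110000111100001111)·(1001001101111110001111110001111) mod 2 = 0+0+0+1+0+0+1+0+0+0+0+1+1+1+1+0+0+0+0+1+1+1+1+0+0+0+0+1+1+1+1 mod 2 = 0
  s[3] = (0000000111111110000000011111111)·(1001001101111110001111110001111) mod 2 = 0+0+0+0+0+0+0+1+0+1+1+1+1+1+1+0+0+0+0+0+0+0+0+1+0+0+0+1+1+1+1 mod 2 = 0
  s[4] = (0000000000000001111111111111111)·(1001001101111110001111110001111) mod 2 = 0+0+0+0+0+0+0+0+0+0+0+0+0+0+0+0+0+0+1+1+1+1+1+1+0+0+0+1+1+1+1 mod 2 = 0
Syndrome = 00000
s = 0: no error detected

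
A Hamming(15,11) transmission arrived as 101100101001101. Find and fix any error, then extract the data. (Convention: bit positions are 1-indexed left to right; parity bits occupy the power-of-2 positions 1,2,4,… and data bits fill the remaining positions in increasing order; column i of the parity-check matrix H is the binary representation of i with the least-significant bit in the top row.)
Syndrome s = H · r^T (mod 2), r = 101100101001101:
  s[0] = (101010101010101)·(101100101001101) mod 2 = 1+0+1+0+0+0+1+0+1+0+0+0+1+0+1 mod 2 = 0
  s[1] = (011001100110011)·(101100101001101) mod 2 = 0+0+1+0+0+0+1+0+0+0+0+0+0+0+1 mod 2 = 1
  s[2] = (000111100001111)·(101100101001101) mod 2 = 0+0+0+1+0+0+1+0+0+0+0+1+1+0+1 mod 2 = 1
  s[3] = (000000011111111)·(101100101001101) mod 2 = 0+0+0+0+0+0+0+0+1+0+0+1+1+0+1 mod 2 = 0
Syndrome = 0110
Column 6 of H equals this syndrome → error at bit 6 (1-indexed).
Flip bit 6: 101100101001101 → 101101101001101
Extract data bits at positions {3,5,6,7,9,10,11,12,13,14,15}: 10111001101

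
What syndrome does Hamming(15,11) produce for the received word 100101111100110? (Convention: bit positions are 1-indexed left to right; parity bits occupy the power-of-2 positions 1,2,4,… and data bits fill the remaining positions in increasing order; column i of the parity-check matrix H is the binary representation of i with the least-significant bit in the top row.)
Syndrome s = H · r^T (mod 2), r = 100101111100110:
  s[0] = (101010101010101)·(100101111100110) mod 2 = 1+0+0+0+0+0+1+0+1+0+0+0+1+0+0 mod 2 = 0
  s[1] = (011001100110011)·(100101111100110) mod 2 = 0+0+0+0+0+1+1+0+0+1+0+0+0+1+0 mod 2 = 0
  s[2] = (000111100001111)·(100101111100110) mod 2 = 0+0+0+1+0+1+1+0+0+0+0+0+1+1+0 mod 2 = 1
  s[3] = (000000011111111)·(100101111100110) mod 2 = 0+0+0+0+0+0+0+1+1+1+0+0+1+1+0 mod 2 = 1
Syndrome = 0011
Non-zero syndrome: error at position 12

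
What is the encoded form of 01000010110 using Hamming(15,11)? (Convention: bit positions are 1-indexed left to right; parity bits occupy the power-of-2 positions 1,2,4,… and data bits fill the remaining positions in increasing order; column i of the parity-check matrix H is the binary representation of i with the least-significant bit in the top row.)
Codeword c = d · G (mod 2), d = 01000010110:
  c[0] = d·G[:,0] = (01000010110)·(11011010101) mod 2 = 0+1+0+0+0+0+1+0+1+0+0 mod 2 = 1
  c[1] = d·G[:,1] = (01000010110)·(10110110011) mod 2 = 0+0+0+0+0+0+1+0+0+1+0 mod 2 = 0
  c[2] = d·G[:,2] = (01000010110)·(10000000000) mod 2 = 0+0+0+0+0+0+0+0+0+0+0 mod 2 = 0
  c[3] = d·G[:,3] = (01000010110)·(01110001111) mod 2 = 0+1+0+0+0+0+0+0+1+1+0 mod 2 = 1
  c[4] = d·G[:,4] = (01000010110)·(01000000000) mod 2 = 0+1+0+0+0+0+0+0+0+0+0 mod 2 = 1
  c[5] = d·G[:,5] = (01000010110)·(00100000000) mod 2 = 0+0+0+0+0+0+0+0+0+0+0 mod 2 = 0
  c[6] = d·G[:,6] = (01000010110)·(00010000000) mod 2 = 0+0+0+0+0+0+0+0+0+0+0 mod 2 = 0
  c[7] = d·G[:,7] = (01000010110)·(00001111111) mod 2 = 0+0+0+0+0+0+1+0+1+1+0 mod 2 = 1
  c[8] = d·G[:,8] = (01000010110)·(00001000000) mod 2 = 0+0+0+0+0+0+0+0+0+0+0 mod 2 = 0
  c[9] = d·G[:,9] = (01000010110)·(00000100000) mod 2 = 0+0+0+0+0+0+0+0+0+0+0 mod 2 = 0
  c[10] = d·G[:,10] = (01000010110)·(00000010000) mod 2 = 0+0+0+0+0+0+1+0+0+0+0 mod 2 = 1
  c[11] = d·G[:,11] = (01000010110)·(00000001000) mod 2 = 0+0+0+0+0+0+0+0+0+0+0 mod 2 = 0
  c[12] = d·G[:,12] = (01000010110)·(00000000100) mod 2 = 0+0+0+0+0+0+0+0+1+0+0 mod 2 = 1
  c[13] = d·G[:,13] = (01000010110)·(00000000010) mod 2 = 0+0+0+0+0+0+0+0+0+1+0 mod 2 = 1
  c[14] = d·G[:,14] = (01000010110)·(00000000001) mod 2 = 0+0+0+0+0+0+0+0+0+0+0 mod 2 = 0
Codeword = 100110010010110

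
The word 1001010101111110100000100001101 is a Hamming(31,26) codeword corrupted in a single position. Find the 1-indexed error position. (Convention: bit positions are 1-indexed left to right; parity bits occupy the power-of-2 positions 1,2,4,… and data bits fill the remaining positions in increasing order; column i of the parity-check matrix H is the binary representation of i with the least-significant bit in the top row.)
Syndrome s = H · r^T (mod 2), r = 1001010101111110100000100001101:
  s[0] = (1010101010101010101010101010101)·(1001010101111110100000100001101) mod 2 = 1+0+0+0+0+0+0+0+0+0+1+0+1+0+1+0+1+0+0+0+0+0+1+0+0+0+0+0+1+0+1 mod 2 = 0
  s[1] = (0110011001100110011001100110011)·(1001010101111110100000100001101) mod 2 = 0+0+0+0+0+1+0+0+0+1+1+0+0+1+1+0+0+0+0+0+0+0+1+0+0+0+0+0+0+0+1 mod 2 = 1
  s[2] = (0001111000011110000111100001111)·(1001010101111110100000100001101) mod 2 = 0+0+0+1+0+1+0+0+0+0+0+1+1+1+1+0+0+0+0+0+0+0+1+0+0+0+0+1+1+0+1 mod 2 = 0
  s[3] = (0000000111111110000000011111111)·(1001010101111110100000100001101) mod 2 = 0+0+0+0+0+0+0+1+0+1+1+1+1+1+1+0+0+0+0+0+0+0+0+0+0+0+0+1+1+0+1 mod 2 = 0
  s[4] = (0000000000000001111111111111111)·(1001010101111110100000100001101) mod 2 = 0+0+0+0+0+0+0+0+0+0+0+0+0+0+0+0+1+0+0+0+0+0+1+0+0+0+0+1+1+0+1 mod 2 = 1
Syndrome = 01001
Column i of H is the binary representation of i, so the syndrome is the binary index of the flipped bit.
Read s = 01001 with s[0] as LSB: 0·2^0 + 1·2^1 + 0·2^2 + 0·2^3 + 1·2^4 = 18.
Error is at bit position 18.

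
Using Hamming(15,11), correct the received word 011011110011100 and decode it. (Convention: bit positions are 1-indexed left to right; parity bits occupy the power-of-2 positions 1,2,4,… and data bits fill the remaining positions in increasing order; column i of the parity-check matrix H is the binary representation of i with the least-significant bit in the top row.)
Syndrome s = H · r^T (mod 2), r = 011011110011100:
  s[0] = (101010101010101)·(011011110011100) mod 2 = 0+0+1+0+1+0+1+0+0+0+1+0+1+0+0 mod 2 = 1
  s[1] = (011001100110011)·(011011110011100) mod 2 = 0+1+1+0+0+1+1+0+0+0+1+0+0+0+0 mod 2 = 1
  s[2] = (000111100001111)·(011011110011100) mod 2 = 0+0+0+0+1+1+1+0+0+0+0+1+1+0+0 mod 2 = 1
  s[3] = (000000011111111)·(011011110011100) mod 2 = 0+0+0+0+0+0+0+1+0+0+1+1+1+0+0 mod 2 = 0
Syndrome = 1110
Column 7 of H equals this syndrome → error at bit 7 (1-indexed).
Flip bit 7: 011011110011100 → 011011010011100
Extract data bits at positions {3,5,6,7,9,10,11,12,13,14,15}: 11100011100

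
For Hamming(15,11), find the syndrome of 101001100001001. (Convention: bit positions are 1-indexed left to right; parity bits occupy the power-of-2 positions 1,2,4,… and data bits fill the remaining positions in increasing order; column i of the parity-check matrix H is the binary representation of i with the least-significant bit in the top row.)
Syndrome s = H · r^T (mod 2), r = 101001100001001:
  s[0] = (101010101010101)·(101001100001001) mod 2 = 1+0+1+0+0+0+1+0+0+0+0+0+0+0+1 mod 2 = 0
  s[1] = (011001100110011)·(101001100001001) mod 2 = 0+0+1+0+0+1+1+0+0+0+0+0+0+0+1 mod 2 = 0
  s[2] = (000111100001111)·(101001100001001) mod 2 = 0+0+0+0+0+1+1+0+0+0+0+1+0+0+1 mod 2 = 0
  s[3] = (000000011111111)·(101001100001001) mod 2 = 0+0+0+0+0+0+0+0+0+0+0+1+0+0+1 mod 2 = 0
Syndrome = 0000
s = 0: no error detected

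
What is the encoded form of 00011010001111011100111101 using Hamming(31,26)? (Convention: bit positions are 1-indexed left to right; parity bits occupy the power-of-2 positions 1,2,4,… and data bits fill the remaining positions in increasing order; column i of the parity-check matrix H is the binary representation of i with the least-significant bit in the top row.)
Codeword c = d · G (mod 2), d = 00011010001111011100111101:
  c[0] = d·G[:,0] = (00011010001111011100111101)·(11011010101101010101010101) mod 2 = 0+0+0+1+1+0+1+0+0+0+1+1+0+1+0+1+0+1+0+0+0+1+0+1+0+1 mod 2 = 1
  c[1] = d·G[:,1] = (00011010001111011100111101)·(10110110011011001100110011) mod 2 = 0+0+0+1+0+0+1+0+0+0+1+0+1+1+0+0+1+1+0+0+1+1+0+0+0+1 mod 2 = 0
  c[2] = d·G[:,2] = (00011010001111011100111101)·(10000000000000000000000000) mod 2 = 0+0+0+0+0+0+0+0+0+0+0+0+0+0+0+0+0+0+0+0+0+0+0+0+0+0 mod 2 = 0
  c[3] = d·G[:,3] = (00011010001111011100111101)·(01110001111000111100001111) mod 2 = 0+0+0+1+0+0+0+0+0+0+1+0+0+0+0+1+1+1+0+0+0+0+1+1+0+1 mod 2 = 0
  c[4] = d·G[:,4] = (00011010001111011100111101)·(01000000000000000000000000) mod 2 = 0+0+0+0+0+0+0+0+0+0+0+0+0+0+0+0+0+0+0+0+0+0+0+0+0+0 mod 2 = 0
  c[5] = d·G[:,5] = (00011010001111011100111101)·(00100000000000000000000000) mod 2 = 0+0+0+0+0+0+0+0+0+0+0+0+0+0+0+0+0+0+0+0+0+0+0+0+0+0 mod 2 = 0
  c[6] = d·G[:,6] = (00011010001111011100111101)·(00010000000000000000000000) mod 2 = 0+0+0+1+0+0+0+0+0+0+0+0+0+0+0+0+0+0+0+0+0+0+0+0+0+0 mod 2 = 1
  c[7] = d·G[:,7] = (00011010001111011100111101)·(00001111111000000011111111) mod 2 = 0+0+0+0+1+0+1+0+0+0+1+0+0+0+0+0+0+0+0+0+1+1+1+1+0+1 mod 2 = 0
  c[8] = d·G[:,8] = (00011010001111011100111101)·(00001000000000000000000000) mod 2 = 0+0+0+0+1+0+0+0+0+0+0+0+0+0+0+0+0+0+0+0+0+0+0+0+0+0 mod 2 = 1
  c[9] = d·G[:,9] = (00011010001111011100111101)·(00000100000000000000000000) mod 2 = 0+0+0+0+0+0+0+0+0+0+0+0+0+0+0+0+0+0+0+0+0+0+0+0+0+0 mod 2 = 0
  c[10] = d·G[:,10] = (00011010001111011100111101)·(00000010000000000000000000) mod 2 = 0+0+0+0+0+0+1+0+0+0+0+0+0+0+0+0+0+0+0+0+0+0+0+0+0+0 mod 2 = 1
  c[11] = d·G[:,11] = (00011010001111011100111101)·(00000001000000000000000000) mod 2 = 0+0+0+0+0+0+0+0+0+0+0+0+0+0+0+0+0+0+0+0+0+0+0+0+0+0 mod 2 = 0
  c[12] = d·G[:,12] = (00011010001111011100111101)·(00000000100000000000000000) mod 2 = 0+0+0+0+0+0+0+0+0+0+0+0+0+0+0+0+0+0+0+0+0+0+0+0+0+0 mod 2 = 0
  c[13] = d·G[:,13] = (00011010001111011100111101)·(00000000010000000000000000) mod 2 = 0+0+0+0+0+0+0+0+0+0+0+0+0+0+0+0+0+0+0+0+0+0+0+0+0+0 mod 2 = 0
  c[14] = d·G[:,14] = (00011010001111011100111101)·(00000000001000000000000000) mod 2 = 0+0+0+0+0+0+0+0+0+0+1+0+0+0+0+0+0+0+0+0+0+0+0+0+0+0 mod 2 = 1
  c[15] = d·G[:,15] = (00011010001111011100111101)·(00000000000111111111111111) mod 2 = 0+0+0+0+0+0+0+0+0+0+0+1+1+1+0+1+1+1+0+0+1+1+1+1+0+1 mod 2 = 1
  c[16] = d·G[:,16] = (00011010001111011100111101)·(00000000000100000000000000) mod 2 = 0+0+0+0+0+0+0+0+0+0+0+1+0+0+0+0+0+0+0+0+0+0+0+0+0+0 mod 2 = 1
  c[17] = d·G[:,17] = (00011010001111011100111101)·(00000000000010000000000000) mod 2 = 0+0+0+0+0+0+0+0+0+0+0+0+1+0+0+0+0+0+0+0+0+0+0+0+0+0 mod 2 = 1
  c[18] = d·G[:,18] = (00011010001111011100111101)·(00000000000001000000000000) mod 2 = 0+0+0+0+0+0+0+0+0+0+0+0+0+1+0+0+0+0+0+0+0+0+0+0+0+0 mod 2 = 1
  c[19] = d·G[:,19] = (00011010001111011100111101)·(00000000000000100000000000) mod 2 = 0+0+0+0+0+0+0+0+0+0+0+0+0+0+0+0+0+0+0+0+0+0+0+0+0+0 mod 2 = 0
  c[20] = d·G[:,20] = (00011010001111011100111101)·(00000000000000010000000000) mod 2 = 0+0+0+0+0+0+0+0+0+0+0+0+0+0+0+1+0+0+0+0+0+0+0+0+0+0 mod 2 = 1
  c[21] = d·G[:,21] = (00011010001111011100111101)·(00000000000000001000000000) mod 2 = 0+0+0+0+0+0+0+0+0+0+0+0+0+0+0+0+1+0+0+0+0+0+0+0+0+0 mod 2 = 1
  c[22] = d·G[:,22] = (00011010001111011100111101)·(00000000000000000100000000) mod 2 = 0+0+0+0+0+0+0+0+0+0+0+0+0+0+0+0+0+1+0+0+0+0+0+0+0+0 mod 2 = 1
  c[23] = d·G[:,23] = (00011010001111011100111101)·(00000000000000000010000000) mod 2 = 0+0+0+0+0+0+0+0+0+0+0+0+0+0+0+0+0+0+0+0+0+0+0+0+0+0 mod 2 = 0
  c[24] = d·G[:,24] = (00011010001111011100111101)·(00000000000000000001000000) mod 2 = 0+0+0+0+0+0+0+0+0+0+0+0+0+0+0+0+0+0+0+0+0+0+0+0+0+0 mod 2 = 0
  c[25] = d·G[:,25] = (00011010001111011100111101)·(00000000000000000000100000) mod 2 = 0+0+0+0+0+0+0+0+0+0+0+0+0+0+0+0+0+0+0+0+1+0+0+0+0+0 mod 2 = 1
  c[26] = d·G[:,26] = (00011010001111011100111101)·(00000000000000000000010000) mod 2 = 0+0+0+0+0+0+0+0+0+0+0+0+0+0+0+0+0+0+0+0+0+1+0+0+0+0 mod 2 = 1
  c[27] = d·G[:,27] = (00011010001111011100111101)·(00000000000000000000001000) mod 2 = 0+0+0+0+0+0+0+0+0+0+0+0+0+0+0+0+0+0+0+0+0+0+1+0+0+0 mod 2 = 1
  c[28] = d·G[:,28] = (00011010001111011100111101)·(00000000000000000000000100) mod 2 = 0+0+0+0+0+0+0+0+0+0+0+0+0+0+0+0+0+0+0+0+0+0+0+1+0+0 mod 2 = 1
  c[29] = d·G[:,29] = (00011010001111011100111101)·(00000000000000000000000010) mod 2 = 0+0+0+0+0+0+0+0+0+0+0+0+0+0+0+0+0+0+0+0+0+0+0+0+0+0 mod 2 = 0
  c[30] = d·G[:,30] = (00011010001111011100111101)·(00000000000000000000000001) mod 2 = 0+0+0+0+0+0+0+0+0+0+0+0+0+0+0+0+0+0+0+0+0+0+0+0+0+1 mod 2 = 1
Codeword = 1000001010100011111011100111101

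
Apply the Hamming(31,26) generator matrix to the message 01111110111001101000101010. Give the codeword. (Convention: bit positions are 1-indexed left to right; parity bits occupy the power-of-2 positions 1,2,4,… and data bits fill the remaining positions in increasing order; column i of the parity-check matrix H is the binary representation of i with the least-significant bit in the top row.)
Codeword c = d · G (mod 2), d = 01111110111001101000101010:
  c[0] = d·G[:,0] = (01111110111001101000101010)·(11011010101101010101010101) mod 2 = 0+1+0+1+1+0+1+0+1+0+1+0+0+1+0+0+0+0+0+0+0+0+0+0+0+0 mod 2 = 1
  c[1] = d·G[:,1] = (01111110111001101000101010)·(10110110011011001100110011) mod 2 = 0+0+1+1+0+1+1+0+0+1+1+0+0+1+0+0+1+0+0+0+1+0+0+0+1+0 mod 2 = 0
  c[2] = d·G[:,2] = (01111110111001101000101010)·(10000000000000000000000000) mod 2 = 0+0+0+0+0+0+0+0+0+0+0+0+0+0+0+0+0+0+0+0+0+0+0+0+0+0 mod 2 = 0
  c[3] = d·G[:,3] = (01111110111001101000101010)·(01110001111000111100001111) mod 2 = 0+1+1+1+0+0+0+0+1+1+1+0+0+0+1+0+1+0+0+0+0+0+1+0+1+0 mod 2 = 0
  c[4] = d·G[:,4] = (01111110111001101000101010)·(01000000000000000000000000) mod 2 = 0+1+0+0+0+0+0+0+0+0+0+0+0+0+0+0+0+0+0+0+0+0+0+0+0+0 mod 2 = 1
  c[5] = d·G[:,5] = (01111110111001101000101010)·(00100000000000000000000000) mod 2 = 0+0+1+0+0+0+0+0+0+0+0+0+0+0+0+0+0+0+0+0+0+0+0+0+0+0 mod 2 = 1
  c[6] = d·G[:,6] = (01111110111001101000101010)·(00010000000000000000000000) mod 2 = 0+0+0+1+0+0+0+0+0+0+0+0+0+0+0+0+0+0+0+0+0+0+0+0+0+0 mod 2 = 1
  c[7] = d·G[:,7] = (01111110111001101000101010)·(00001111111000000011111111) mod 2 = 0+0+0+0+1+1+1+0+1+1+1+0+0+0+0+0+0+0+0+0+1+0+1+0+1+0 mod 2 = 1
  c[8] = d·G[:,8] = (01111110111001101000101010)·(00001000000000000000000000) mod 2 = 0+0+0+0+1+0+0+0+0+0+0+0+0+0+0+0+0+0+0+0+0+0+0+0+0+0 mod 2 = 1
  c[9] = d·G[:,9] = (01111110111001101000101010)·(00000100000000000000000000) mod 2 = 0+0+0+0+0+1+0+0+0+0+0+0+0+0+0+0+0+0+0+0+0+0+0+0+0+0 mod 2 = 1
  c[10] = d·G[:,10] = (01111110111001101000101010)·(00000010000000000000000000) mod 2 = 0+0+0+0+0+0+1+0+0+0+0+0+0+0+0+0+0+0+0+0+0+0+0+0+0+0 mod 2 = 1
  c[11] = d·G[:,11] = (01111110111001101000101010)·(00000001000000000000000000) mod 2 = 0+0+0+0+0+0+0+0+0+0+0+0+0+0+0+0+0+0+0+0+0+0+0+0+0+0 mod 2 = 0
  c[12] = d·G[:,12] = (01111110111001101000101010)·(00000000100000000000000000) mod 2 = 0+0+0+0+0+0+0+0+1+0+0+0+0+0+0+0+0+0+0+0+0+0+0+0+0+0 mod 2 = 1
  c[13] = d·G[:,13] = (01111110111001101000101010)·(00000000010000000000000000) mod 2 = 0+0+0+0+0+0+0+0+0+1+0+0+0+0+0+0+0+0+0+0+0+0+0+0+0+0 mod 2 = 1
  c[14] = d·G[:,14] = (01111110111001101000101010)·(00000000001000000000000000) mod 2 = 0+0+0+0+0+0+0+0+0+0+1+0+0+0+0+0+0+0+0+0+0+0+0+0+0+0 mod 2 = 1
  c[15] = d·G[:,15] = (01111110111001101000101010)·(00000000000111111111111111) mod 2 = 0+0+0+0+0+0+0+0+0+0+0+0+0+1+1+0+1+0+0+0+1+0+1+0+1+0 mod 2 = 0
  c[16] = d·G[:,16] = (01111110111001101000101010)·(00000000000100000000000000) mod 2 = 0+0+0+0+0+0+0+0+0+0+0+0+0+0+0+0+0+0+0+0+0+0+0+0+0+0 mod 2 = 0
  c[17] = d·G[:,17] = (01111110111001101000101010)·(00000000000010000000000000) mod 2 = 0+0+0+0+0+0+0+0+0+0+0+0+0+0+0+0+0+0+0+0+0+0+0+0+0+0 mod 2 = 0
  c[18] = d·G[:,18] = (01111110111001101000101010)·(00000000000001000000000000) mod 2 = 0+0+0+0+0+0+0+0+0+0+0+0+0+1+0+0+0+0+0+0+0+0+0+0+0+0 mod 2 = 1
  c[19] = d·G[:,19] = (01111110111001101000101010)·(00000000000000100000000000) mod 2 = 0+0+0+0+0+0+0+0+0+0+0+0+0+0+1+0+0+0+0+0+0+0+0+0+0+0 mod 2 = 1
  c[20] = d·G[:,20] = (01111110111001101000101010)·(00000000000000010000000000) mod 2 = 0+0+0+0+0+0+0+0+0+0+0+0+0+0+0+0+0+0+0+0+0+0+0+0+0+0 mod 2 = 0
  c[21] = d·G[:,21] = (01111110111001101000101010)·(00000000000000001000000000) mod 2 = 0+0+0+0+0+0+0+0+0+0+0+0+0+0+0+0+1+0+0+0+0+0+0+0+0+0 mod 2 = 1
  c[22] = d·G[:,22] = (01111110111001101000101010)·(00000000000000000100000000) mod 2 = 0+0+0+0+0+0+0+0+0+0+0+0+0+0+0+0+0+0+0+0+0+0+0+0+0+0 mod 2 = 0
  c[23] = d·G[:,23] = (01111110111001101000101010)·(00000000000000000010000000) mod 2 = 0+0+0+0+0+0+0+0+0+0+0+0+0+0+0+0+0+0+0+0+0+0+0+0+0+0 mod 2 = 0
  c[24] = d·G[:,24] = (01111110111001101000101010)·(00000000000000000001000000) mod 2 = 0+0+0+0+0+0+0+0+0+0+0+0+0+0+0+0+0+0+0+0+0+0+0+0+0+0 mod 2 = 0
  c[25] = d·G[:,25] = (01111110111001101000101010)·(00000000000000000000100000) mod 2 = 0+0+0+0+0+0+0+0+0+0+0+0+0+0+0+0+0+0+0+0+1+0+0+0+0+0 mod 2 = 1
  c[26] = d·G[:,26] = (01111110111001101000101010)·(00000000000000000000010000) mod 2 = 0+0+0+0+0+0+0+0+0+0+0+0+0+0+0+0+0+0+0+0+0+0+0+0+0+0 mod 2 = 0
  c[27] = d·G[:,27] = (01111110111001101000101010)·(00000000000000000000001000) mod 2 = 0+0+0+0+0+0+0+0+0+0+0+0+0+0+0+0+0+0+0+0+0+0+1+0+0+0 mod 2 = 1
  c[28] = d·G[:,28] = (01111110111001101000101010)·(00000000000000000000000100) mod 2 = 0+0+0+0+0+0+0+0+0+0+0+0+0+0+0+0+0+0+0+0+0+0+0+0+0+0 mod 2 = 0
  c[29] = d·G[:,29] = (01111110111001101000101010)·(00000000000000000000000010) mod 2 = 0+0+0+0+0+0+0+0+0+0+0+0+0+0+0+0+0+0+0+0+0+0+0+0+1+0 mod 2 = 1
  c[30] = d·G[:,30] = (01111110111001101000101010)·(00000000000000000000000001) mod 2 = 0+0+0+0+0+0+0+0+0+0+0+0+0+0+0+0+0+0+0+0+0+0+0+0+0+0 mod 2 = 0
Codeword = 1000111111101110001101000101010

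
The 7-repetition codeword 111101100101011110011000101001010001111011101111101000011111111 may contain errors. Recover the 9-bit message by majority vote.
Split into 7-bit blocks and majority-vote each:
  block 1 = 1111011: 6 ones, 1 zeros → 1
  block 2 = 0010101: 3 ones, 4 zeros → 0
  block 3 = 1110011: 5 ones, 2 zeros → 1
  block 4 = 0001010: 2 ones, 5 zeros → 0
  block 5 = 0101000: 2 ones, 5 zeros → 0
  block 6 = 1111011: 6 ones, 1 zeros → 1
  block 7 = 1011111: 6 ones, 1 zeros → 1
  block 8 = 0100001: 2 ones, 5 zeros → 0
  block 9 = 1111111: 7 ones, 0 zeros → 1
Decoded = 101001101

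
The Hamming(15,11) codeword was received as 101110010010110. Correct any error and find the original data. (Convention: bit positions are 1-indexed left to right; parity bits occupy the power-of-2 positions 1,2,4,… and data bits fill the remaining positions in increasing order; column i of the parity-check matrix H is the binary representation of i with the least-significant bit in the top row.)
Syndrome s = H · r^T (mod 2), r = 101110010010110:
  s[0] = (101010101010101)·(101110010010110) mod 2 = 1+0+1+0+1+0+0+0+0+0+1+0+1+0+0 mod 2 = 1
  s[1] = (011001100110011)·(101110010010110) mod 2 = 0+0+1+0+0+0+0+0+0+0+1+0+0+1+0 mod 2 = 1
  s[2] = (000111100001111)·(101110010010110) mod 2 = 0+0+0+1+1+0+0+0+0+0+0+0+1+1+0 mod 2 = 0
  s[3] = (000000011111111)·(101110010010110) mod 2 = 0+0+0+0+0+0+0+1+0+0+1+0+1+1+0 mod 2 = 0
Syndrome = 1100
Column 3 of H equals this syndrome → error at bit 3 (1-indexed).
Flip bit 3: 101110010010110 → 100110010010110
Extract data bits at positions {3,5,6,7,9,10,11,12,13,14,15}: 01000010110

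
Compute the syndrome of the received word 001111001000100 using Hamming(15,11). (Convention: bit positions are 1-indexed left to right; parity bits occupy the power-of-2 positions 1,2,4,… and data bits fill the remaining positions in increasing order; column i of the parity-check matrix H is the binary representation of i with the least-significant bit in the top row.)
Syndrome s = H · r^T (mod 2), r = 001111001000100:
  s[0] = (101010101010101)·(001111001000100) mod 2 = 0+0+1+0+1+0+0+0+1+0+0+0+1+0+0 mod 2 = 0
  s[1] = (011001100110011)·(001111001000100) mod 2 = 0+0+1+0+0+1+0+0+0+0+0+0+0+0+0 mod 2 = 0
  s[2] = (000111100001111)·(001111001000100) mod 2 = 0+0+0+1+1+1+0+0+0+0+0+0+1+0+0 mod 2 = 0
  s[3] = (000000011111111)·(001111001000100) mod 2 = 0+0+0+0+0+0+0+0+1+0+0+0+1+0+0 mod 2 = 0
Syndrome = 0000
s = 0: no error detected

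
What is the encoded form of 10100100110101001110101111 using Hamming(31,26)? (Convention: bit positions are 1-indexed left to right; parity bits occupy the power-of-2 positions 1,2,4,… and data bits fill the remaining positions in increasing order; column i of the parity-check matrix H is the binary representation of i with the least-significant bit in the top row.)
Codeword c = d · G (mod 2), d = 10100100110101001110101111:
  c[0] = d·G[:,0] = (10100100110101001110101111)·(11011010101101010101010101) mod 2 = 1+0+0+0+0+0+0+0+1+0+0+1+0+1+0+0+0+1+0+0+0+0+0+1+0+1 mod 2 = 1
  c[1] = d·G[:,1] = (10100100110101001110101111)·(10110110011011001100110011) mod 2 = 1+0+1+0+0+1+0+0+0+1+0+0+0+1+0+0+1+1+0+0+1+0+0+0+1+1 mod 2 = 0
  c[2] = d·G[:,2] = (10100100110101001110101111)·(10000000000000000000000000) mod 2 = 1+0+0+0+0+0+0+0+0+0+0+0+0+0+0+0+0+0+0+0+0+0+0+0+0+0 mod 2 = 1
  c[3] = d·G[:,3] = (10100100110101001110101111)·(01110001111000111100001111) mod 2 = 0+0+1+0+0+0+0+0+1+1+0+0+0+0+0+0+1+1+0+0+0+0+1+1+1+1 mod 2 = 1
  c[4] = d·G[:,4] = (10100100110101001110101111)·(01000000000000000000000000) mod 2 = 0+0+0+0+0+0+0+0+0+0+0+0+0+0+0+0+0+0+0+0+0+0+0+0+0+0 mod 2 = 0
  c[5] = d·G[:,5] = (10100100110101001110101111)·(00100000000000000000000000) mod 2 = 0+0+1+0+0+0+0+0+0+0+0+0+0+0+0+0+0+0+0+0+0+0+0+0+0+0 mod 2 = 1
  c[6] = d·G[:,6] = (10100100110101001110101111)·(00010000000000000000000000) mod 2 = 0+0+0+0+0+0+0+0+0+0+0+0+0+0+0+0+0+0+0+0+0+0+0+0+0+0 mod 2 = 0
  c[7] = d·G[:,7] = (10100100110101001110101111)·(00001111111000000011111111) mod 2 = 0+0+0+0+0+1+0+0+1+1+0+0+0+0+0+0+0+0+1+0+1+0+1+1+1+1 mod 2 = 1
  c[8] = d·G[:,8] = (10100100110101001110101111)·(00001000000000000000000000) mod 2 = 0+0+0+0+0+0+0+0+0+0+0+0+0+0+0+0+0+0+0+0+0+0+0+0+0+0 mod 2 = 0
  c[9] = d·G[:,9] = (10100100110101001110101111)·(00000100000000000000000000) mod 2 = 0+0+0+0+0+1+0+0+0+0+0+0+0+0+0+0+0+0+0+0+0+0+0+0+0+0 mod 2 = 1
  c[10] = d·G[:,10] = (10100100110101001110101111)·(00000010000000000000000000) mod 2 = 0+0+0+0+0+0+0+0+0+0+0+0+0+0+0+0+0+0+0+0+0+0+0+0+0+0 mod 2 = 0
  c[11] = d·G[:,11] = (10100100110101001110101111)·(00000001000000000000000000) mod 2 = 0+0+0+0+0+0+0+0+0+0+0+0+0+0+0+0+0+0+0+0+0+0+0+0+0+0 mod 2 = 0
  c[12] = d·G[:,12] = (10100100110101001110101111)·(00000000100000000000000000) mod 2 = 0+0+0+0+0+0+0+0+1+0+0+0+0+0+0+0+0+0+0+0+0+0+0+0+0+0 mod 2 = 1
  c[13] = d·G[:,13] = (10100100110101001110101111)·(00000000010000000000000000) mod 2 = 0+0+0+0+0+0+0+0+0+1+0+0+0+0+0+0+0+0+0+0+0+0+0+0+0+0 mod 2 = 1
  c[14] = d·G[:,14] = (10100100110101001110101111)·(00000000001000000000000000) mod 2 = 0+0+0+0+0+0+0+0+0+0+0+0+0+0+0+0+0+0+0+0+0+0+0+0+0+0 mod 2 = 0
  c[15] = d·G[:,15] = (10100100110101001110101111)·(00000000000111111111111111) mod 2 = 0+0+0+0+0+0+0+0+0+0+0+1+0+1+0+0+1+1+1+0+1+0+1+1+1+1 mod 2 = 0
  c[16] = d·G[:,16] = (10100100110101001110101111)·(00000000000100000000000000) mod 2 = 0+0+0+0+0+0+0+0+0+0+0+1+0+0+0+0+0+0+0+0+0+0+0+0+0+0 mod 2 = 1
  c[17] = d·G[:,17] = (10100100110101001110101111)·(00000000000010000000000000) mod 2 = 0+0+0+0+0+0+0+0+0+0+0+0+0+0+0+0+0+0+0+0+0+0+0+0+0+0 mod 2 = 0
  c[18] = d·G[:,18] = (10100100110101001110101111)·(00000000000001000000000000) mod 2 = 0+0+0+0+0+0+0+0+0+0+0+0+0+1+0+0+0+0+0+0+0+0+0+0+0+0 mod 2 = 1
  c[19] = d·G[:,19] = (10100100110101001110101111)·(00000000000000100000000000) mod 2 = 0+0+0+0+0+0+0+0+0+0+0+0+0+0+0+0+0+0+0+0+0+0+0+0+0+0 mod 2 = 0
  c[20] = d·G[:,20] = (10100100110101001110101111)·(00000000000000010000000000) mod 2 = 0+0+0+0+0+0+0+0+0+0+0+0+0+0+0+0+0+0+0+0+0+0+0+0+0+0 mod 2 = 0
  c[21] = d·G[:,21] = (10100100110101001110101111)·(00000000000000001000000000) mod 2 = 0+0+0+0+0+0+0+0+0+0+0+0+0+0+0+0+1+0+0+0+0+0+0+0+0+0 mod 2 = 1
  c[22] = d·G[:,22] = (10100100110101001110101111)·(00000000000000000100000000) mod 2 = 0+0+0+0+0+0+0+0+0+0+0+0+0+0+0+0+0+1+0+0+0+0+0+0+0+0 mod 2 = 1
  c[23] = d·G[:,23] = (10100100110101001110101111)·(00000000000000000010000000) mod 2 = 0+0+0+0+0+0+0+0+0+0+0+0+0+0+0+0+0+0+1+0+0+0+0+0+0+0 mod 2 = 1
  c[24] = d·G[:,24] = (10100100110101001110101111)·(00000000000000000001000000) mod 2 = 0+0+0+0+0+0+0+0+0+0+0+0+0+0+0+0+0+0+0+0+0+0+0+0+0+0 mod 2 = 0
  c[25] = d·G[:,25] = (10100100110101001110101111)·(00000000000000000000100000) mod 2 = 0+0+0+0+0+0+0+0+0+0+0+0+0+0+0+0+0+0+0+0+1+0+0+0+0+0 mod 2 = 1
  c[26] = d·G[:,26] = (10100100110101001110101111)·(00000000000000000000010000) mod 2 = 0+0+0+0+0+0+0+0+0+0+0+0+0+0+0+0+0+0+0+0+0+0+0+0+0+0 mod 2 = 0
  c[27] = d·G[:,27] = (10100100110101001110101111)·(00000000000000000000001000) mod 2 = 0+0+0+0+0+0+0+0+0+0+0+0+0+0+0+0+0+0+0+0+0+0+1+0+0+0 mod 2 = 1
  c[28] = d·G[:,28] = (10100100110101001110101111)·(00000000000000000000000100) mod 2 = 0+0+0+0+0+0+0+0+0+0+0+0+0+0+0+0+0+0+0+0+0+0+0+1+0+0 mod 2 = 1
  c[29] = d·G[:,29] = (10100100110101001110101111)·(00000000000000000000000010) mod 2 = 0+0+0+0+0+0+0+0+0+0+0+0+0+0+0+0+0+0+0+0+0+0+0+0+1+0 mod 2 = 1
  c[30] = d·G[:,30] = (10100100110101001110101111)·(00000000000000000000000001) mod 2 = 0+0+0+0+0+0+0+0+0+0+0+0+0+0+0+0+0+0+0+0+0+0+0+0+0+1 mod 2 = 1
Codeword = 1011010101001100101001110101111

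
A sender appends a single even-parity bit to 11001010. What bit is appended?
Sum of data bits: 1+1+0+0+1+0+1+0 = 4.
4 mod 2 = 0, so parity bit = 0.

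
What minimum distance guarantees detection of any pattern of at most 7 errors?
Detecting e errors requires d_min ≥ e + 1 = 7 + 1 = 8.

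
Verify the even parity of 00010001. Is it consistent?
Sum of all bits: 0+0+0+1+0+0+0+1 = 2; 2 mod 2 = 0. Result is 0 → valid parity.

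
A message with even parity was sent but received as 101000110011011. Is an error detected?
Sum of received bits: 1+0+1+0+0+0+1+1+0+0+1+1+0+1+1 = 8; 8 mod 2 = 0. Result is 0 → no error detected.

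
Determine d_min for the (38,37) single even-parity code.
d_min = 2 (flipping one data bit also flips the parity bit, so the two closest codewords differ in exactly 2 positions).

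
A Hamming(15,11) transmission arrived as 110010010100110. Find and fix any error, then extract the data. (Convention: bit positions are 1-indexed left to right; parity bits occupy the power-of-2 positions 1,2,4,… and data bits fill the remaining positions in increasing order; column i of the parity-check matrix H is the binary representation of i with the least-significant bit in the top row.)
Syndrome s = H · r^T (mod 2), r = 110010010100110:
  s[0] = (101010101010101)·(110010010100110) mod 2 = 1+0+0+0+1+0+0+0+0+0+0+0+1+0+0 mod 2 = 1
  s[1] = (011001100110011)·(110010010100110) mod 2 = 0+1+0+0+0+0+0+0+0+1+0+0+0+1+0 mod 2 = 1
  s[2] = (000111100001111)·(110010010100110) mod 2 = 0+0+0+0+1+0+0+0+0+0+0+0+1+1+0 mod 2 = 1
  s[3] = (000000011111111)·(110010010100110) mod 2 = 0+0+0+0+0+0+0+1+0+1+0+0+1+1+0 mod 2 = 0
Syndrome = 1110
Column 7 of H equals this syndrome → error at bit 7 (1-indexed).
Flip bit 7: 110010010100110 → 110010110100110
Extract data bits at positions {3,5,6,7,9,10,11,12,13,14,15}: 01010100110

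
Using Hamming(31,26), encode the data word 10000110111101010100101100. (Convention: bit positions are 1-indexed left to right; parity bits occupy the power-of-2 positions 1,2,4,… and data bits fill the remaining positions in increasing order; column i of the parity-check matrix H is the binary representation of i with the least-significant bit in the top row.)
Codeword c = d · G (mod 2), d = 10000110111101010100101100:
  c[0] = d·G[:,0] = (10000110111101010100101100)·(11011010101101010101010101) mod 2 = 1+0+0+0+0+0+1+0+1+0+1+1+0+1+0+1+0+1+0+0+0+0+0+1+0+0 mod 2 = 1
  c[1] = d·G[:,1] = (10000110111101010100101100)·(10110110011011001100110011) mod 2 = 1+0+0+0+0+1+1+0+0+1+1+0+0+1+0+0+0+1+0+0+1+0+0+0+0+0 mod 2 = 0
  c[2] = d·G[:,2] = (10000110111101010100101100)·(10000000000000000000000000) mod 2 = 1+0+0+0+0+0+0+0+0+0+0+0+0+0+0+0+0+0+0+0+0+0+0+0+0+0 mod 2 = 1
  c[3] = d·G[:,3] = (10000110111101010100101100)·(01110001111000111100001111) mod 2 = 0+0+0+0+0+0+0+0+1+1+1+0+0+0+0+1+0+1+0+0+0+0+1+1+0+0 mod 2 = 1
  c[4] = d·G[:,4] = (10000110111101010100101100)·(01000000000000000000000000) mod 2 = 0+0+0+0+0+0+0+0+0+0+0+0+0+0+0+0+0+0+0+0+0+0+0+0+0+0 mod 2 = 0
  c[5] = d·G[:,5] = (10000110111101010100101100)·(00100000000000000000000000) mod 2 = 0+0+0+0+0+0+0+0+0+0+0+0+0+0+0+0+0+0+0+0+0+0+0+0+0+0 mod 2 = 0
  c[6] = d·G[:,6] = (10000110111101010100101100)·(00010000000000000000000000) mod 2 = 0+0+0+0+0+0+0+0+0+0+0+0+0+0+0+0+0+0+0+0+0+0+0+0+0+0 mod 2 = 0
  c[7] = d·G[:,7] = (10000110111101010100101100)·(00001111111000000011111111) mod 2 = 0+0+0+0+0+1+1+0+1+1+1+0+0+0+0+0+0+0+0+0+1+0+1+1+0+0 mod 2 = 0
  c[8] = d·G[:,8] = (10000110111101010100101100)·(00001000000000000000000000) mod 2 = 0+0+0+0+0+0+0+0+0+0+0+0+0+0+0+0+0+0+0+0+0+0+0+0+0+0 mod 2 = 0
  c[9] = d·G[:,9] = (10000110111101010100101100)·(00000100000000000000000000) mod 2 = 0+0+0+0+0+1+0+0+0+0+0+0+0+0+0+0+0+0+0+0+0+0+0+0+0+0 mod 2 = 1
  c[10] = d·G[:,10] = (10000110111101010100101100)·(00000010000000000000000000) mod 2 = 0+0+0+0+0+0+1+0+0+0+0+0+0+0+0+0+0+0+0+0+0+0+0+0+0+0 mod 2 = 1
  c[11] = d·G[:,11] = (10000110111101010100101100)·(00000001000000000000000000) mod 2 = 0+0+0+0+0+0+0+0+0+0+0+0+0+0+0+0+0+0+0+0+0+0+0+0+0+0 mod 2 = 0
  c[12] = d·G[:,12] = (10000110111101010100101100)·(00000000100000000000000000) mod 2 = 0+0+0+0+0+0+0+0+1+0+0+0+0+0+0+0+0+0+0+0+0+0+0+0+0+0 mod 2 = 1
  c[13] = d·G[:,13] = (10000110111101010100101100)·(00000000010000000000000000) mod 2 = 0+0+0+0+0+0+0+0+0+1+0+0+0+0+0+0+0+0+0+0+0+0+0+0+0+0 mod 2 = 1
  c[14] = d·G[:,14] = (10000110111101010100101100)·(00000000001000000000000000) mod 2 = 0+0+0+0+0+0+0+0+0+0+1+0+0+0+0+0+0+0+0+0+0+0+0+0+0+0 mod 2 = 1
  c[15] = d·G[:,15] = (10000110111101010100101100)·(00000000000111111111111111) mod 2 = 0+0+0+0+0+0+0+0+0+0+0+1+0+1+0+1+0+1+0+0+1+0+1+1+0+0 mod 2 = 1
  c[16] = d·G[:,16] = (10000110111101010100101100)·(00000000000100000000000000) mod 2 = 0+0+0+0+0+0+0+0+0+0+0+1+0+0+0+0+0+0+0+0+0+0+0+0+0+0 mod 2 = 1
  c[17] = d·G[:,17] = (10000110111101010100101100)·(00000000000010000000000000) mod 2 = 0+0+0+0+0+0+0+0+0+0+0+0+0+0+0+0+0+0+0+0+0+0+0+0+0+0 mod 2 = 0
  c[18] = d·G[:,18] = (10000110111101010100101100)·(00000000000001000000000000) mod 2 = 0+0+0+0+0+0+0+0+0+0+0+0+0+1+0+0+0+0+0+0+0+0+0+0+0+0 mod 2 = 1
  c[19] = d·G[:,19] = (10000110111101010100101100)·(00000000000000100000000000) mod 2 = 0+0+0+0+0+0+0+0+0+0+0+0+0+0+0+0+0+0+0+0+0+0+0+0+0+0 mod 2 = 0
  c[20] = d·G[:,20] = (10000110111101010100101100)·(00000000000000010000000000) mod 2 = 0+0+0+0+0+0+0+0+0+0+0+0+0+0+0+1+0+0+0+0+0+0+0+0+0+0 mod 2 = 1
  c[21] = d·G[:,21] = (10000110111101010100101100)·(00000000000000001000000000) mod 2 = 0+0+0+0+0+0+0+0+0+0+0+0+0+0+0+0+0+0+0+0+0+0+0+0+0+0 mod 2 = 0
  c[22] = d·G[:,22] = (10000110111101010100101100)·(00000000000000000100000000) mod 2 = 0+0+0+0+0+0+0+0+0+0+0+0+0+0+0+0+0+1+0+0+0+0+0+0+0+0 mod 2 = 1
  c[23] = d·G[:,23] = (10000110111101010100101100)·(00000000000000000010000000) mod 2 = 0+0+0+0+0+0+0+0+0+0+0+0+0+0+0+0+0+0+0+0+0+0+0+0+0+0 mod 2 = 0
  c[24] = d·G[:,24] = (10000110111101010100101100)·(00000000000000000001000000) mod 2 = 0+0+0+0+0+0+0+0+0+0+0+0+0+0+0+0+0+0+0+0+0+0+0+0+0+0 mod 2 = 0
  c[25] = d·G[:,25] = (10000110111101010100101100)·(00000000000000000000100000) mod 2 = 0+0+0+0+0+0+0+0+0+0+0+0+0+0+0+0+0+0+0+0+1+0+0+0+0+0 mod 2 = 1
  c[26] = d·G[:,26] = (10000110111101010100101100)·(00000000000000000000010000) mod 2 = 0+0+0+0+0+0+0+0+0+0+0+0+0+0+0+0+0+0+0+0+0+0+0+0+0+0 mod 2 = 0
  c[27] = d·G[:,27] = (10000110111101010100101100)·(00000000000000000000001000) mod 2 = 0+0+0+0+0+0+0+0+0+0+0+0+0+0+0+0+0+0+0+0+0+0+1+0+0+0 mod 2 = 1
  c[28] = d·G[:,28] = (10000110111101010100101100)·(00000000000000000000000100) mod 2 = 0+0+0+0+0+0+0+0+0+0+0+0+0+0+0+0+0+0+0+0+0+0+0+1+0+0 mod 2 = 1
  c[29] = d·G[:,29] = (10000110111101010100101100)·(00000000000000000000000010) mod 2 = 0+0+0+0+0+0+0+0+0+0+0+0+0+0+0+0+0+0+0+0+0+0+0+0+0+0 mod 2 = 0
  c[30] = d·G[:,30] = (10000110111101010100101100)·(00000000000000000000000001) mod 2 = 0+0+0+0+0+0+0+0+0+0+0+0+0+0+0+0+0+0+0+0+0+0+0+0+0+0 mod 2 = 0
Codeword = 1011000001101111101010100101100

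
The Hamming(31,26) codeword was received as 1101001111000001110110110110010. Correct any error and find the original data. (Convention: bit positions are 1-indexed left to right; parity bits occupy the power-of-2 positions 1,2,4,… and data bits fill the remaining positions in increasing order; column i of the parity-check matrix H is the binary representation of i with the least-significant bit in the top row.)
Syndrome s = H · r^T (mod 2), r = 1101001111000001110110110110010:
  s[0] = (1010101010101010101010101010101)·(1101001111000001110110110110010) mod 2 = 1+0+0+0+0+0+1+0+1+0+0+0+0+0+0+0+1+0+0+0+1+0+1+0+0+0+1+0+0+0+0 mod 2 = 1
  s[1] = (0110011001100110011001100110011)·(1101001111000001110110110110010) mod 2 = 0+1+0+0+0+0+1+0+0+1+0+0+0+0+0+0+0+1+0+0+0+0+1+0+0+1+1+0+0+1+0 mod 2 = 0
  s[2] = (0001111000011110000111100001111)·(1101001111000001110110110110010) mod 2 = 0+0+0+1+0+0+1+0+0+0+0+0+0+0+0+0+0+0+0+1+1+0+1+0+0+0+0+0+0+1+0 mod 2 = 0
  s[3] = (0000000111111110000000011111111)·(1101001111000001110110110110010) mod 2 = 0+0+0+0+0+0+0+1+1+1+0+0+0+0+0+0+0+0+0+0+0+0+0+1+0+1+1+0+0+1+0 mod 2 = 1
  s[4] = (0000000000000001111111111111111)·(1101001111000001110110110110010) mod 2 = 0+0+0+0+0+0+0+0+0+0+0+0+0+0+0+1+1+1+0+1+1+0+1+1+0+1+1+0+0+1+0 mod 2 = 0
Syndrome = 10010
Column 9 of H equals this syndrome → error at bit 9 (1-indexed).
Flip bit 9: 1101001111000001110110110110010 → 1101001101000001110110110110010
Extract data bits at positions {3,5,6,7,9,10,11,12,13,14,15,17,18,19,20,21,22,23,24,25,26,27,28,29,30,31}: 00010100000110110110110010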